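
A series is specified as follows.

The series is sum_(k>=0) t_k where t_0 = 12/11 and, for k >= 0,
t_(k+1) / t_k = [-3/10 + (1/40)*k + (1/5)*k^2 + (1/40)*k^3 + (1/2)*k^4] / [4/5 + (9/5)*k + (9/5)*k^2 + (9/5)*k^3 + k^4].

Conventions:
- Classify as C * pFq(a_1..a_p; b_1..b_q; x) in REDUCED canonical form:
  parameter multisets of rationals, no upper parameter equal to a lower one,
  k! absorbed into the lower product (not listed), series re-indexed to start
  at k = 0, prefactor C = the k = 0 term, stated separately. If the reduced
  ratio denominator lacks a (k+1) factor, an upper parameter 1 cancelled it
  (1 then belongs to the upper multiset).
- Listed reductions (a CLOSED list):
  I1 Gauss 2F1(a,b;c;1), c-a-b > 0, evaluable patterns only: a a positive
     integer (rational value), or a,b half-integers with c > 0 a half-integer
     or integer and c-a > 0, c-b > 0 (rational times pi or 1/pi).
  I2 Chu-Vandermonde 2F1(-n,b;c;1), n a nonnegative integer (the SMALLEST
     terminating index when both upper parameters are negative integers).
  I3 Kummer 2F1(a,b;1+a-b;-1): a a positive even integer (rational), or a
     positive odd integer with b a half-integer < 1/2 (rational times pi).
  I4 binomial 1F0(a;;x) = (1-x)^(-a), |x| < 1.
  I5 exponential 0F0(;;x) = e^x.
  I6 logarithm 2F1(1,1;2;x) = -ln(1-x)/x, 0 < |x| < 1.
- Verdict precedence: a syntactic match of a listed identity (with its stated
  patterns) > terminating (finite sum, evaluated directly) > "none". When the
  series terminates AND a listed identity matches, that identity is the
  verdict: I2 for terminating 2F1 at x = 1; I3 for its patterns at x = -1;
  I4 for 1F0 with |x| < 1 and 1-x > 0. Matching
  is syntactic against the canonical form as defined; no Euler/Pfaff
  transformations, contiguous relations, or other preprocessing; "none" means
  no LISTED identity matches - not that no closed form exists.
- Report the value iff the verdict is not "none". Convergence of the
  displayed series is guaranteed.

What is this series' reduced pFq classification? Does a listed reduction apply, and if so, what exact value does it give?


Canonical form: C = 12/11 times 1F0 with upper {-3/4}, lower {-}, x = 1/2. Verdict: this is the I4 binomial reduction (the 1F0 binomial series: exponent 3/4, x = 1/2). Sum: (12/11) * (1/2)^(3/4).

Key step: from the first term 12/11: the parameter 4/5 appears in both the upper and lower lists and cancels (alongside the other common factor).
Ratio: r(k) = (1/2) * (k-3/4) / [(k+1)] - rational in k, leading ratio (1/2); with t_0 = 12/11, classification follows.


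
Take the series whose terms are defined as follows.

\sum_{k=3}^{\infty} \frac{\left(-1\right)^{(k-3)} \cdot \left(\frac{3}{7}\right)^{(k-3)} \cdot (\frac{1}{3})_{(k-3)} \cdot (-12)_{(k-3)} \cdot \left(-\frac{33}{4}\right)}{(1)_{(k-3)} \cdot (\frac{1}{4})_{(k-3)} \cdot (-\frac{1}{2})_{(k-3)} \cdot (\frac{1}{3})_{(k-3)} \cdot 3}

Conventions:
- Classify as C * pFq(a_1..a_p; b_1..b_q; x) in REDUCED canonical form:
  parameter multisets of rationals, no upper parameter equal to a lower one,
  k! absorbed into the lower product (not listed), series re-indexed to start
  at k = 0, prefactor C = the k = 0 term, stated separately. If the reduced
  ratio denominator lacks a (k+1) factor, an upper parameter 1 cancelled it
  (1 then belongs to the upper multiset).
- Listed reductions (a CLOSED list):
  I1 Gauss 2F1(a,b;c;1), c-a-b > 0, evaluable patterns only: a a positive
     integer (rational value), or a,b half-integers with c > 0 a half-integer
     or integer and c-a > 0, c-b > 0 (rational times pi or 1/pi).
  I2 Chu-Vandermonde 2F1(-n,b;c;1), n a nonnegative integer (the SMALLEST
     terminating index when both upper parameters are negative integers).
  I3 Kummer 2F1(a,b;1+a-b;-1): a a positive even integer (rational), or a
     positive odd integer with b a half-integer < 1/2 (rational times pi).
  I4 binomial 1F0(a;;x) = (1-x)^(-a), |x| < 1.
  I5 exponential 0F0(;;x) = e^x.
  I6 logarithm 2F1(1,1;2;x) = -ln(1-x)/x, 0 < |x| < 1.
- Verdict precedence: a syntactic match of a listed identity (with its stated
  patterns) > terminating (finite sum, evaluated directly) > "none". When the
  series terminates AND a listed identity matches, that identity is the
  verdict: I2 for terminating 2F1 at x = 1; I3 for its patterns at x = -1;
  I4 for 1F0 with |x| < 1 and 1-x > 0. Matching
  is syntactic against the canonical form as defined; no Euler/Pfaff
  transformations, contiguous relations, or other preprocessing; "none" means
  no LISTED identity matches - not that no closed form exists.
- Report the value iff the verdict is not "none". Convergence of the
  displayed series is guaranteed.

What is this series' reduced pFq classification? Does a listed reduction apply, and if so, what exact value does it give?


At argument -\frac{3}{7}: a 1F2 with upper {-12}, lower {-\frac{1}{2}, \frac{1}{4}}, scaled by C = -\frac{11}{4}. Verdict: terminating - upper -12 stops the sum at k = 12; the 13 terms are added exactly. Exact value: \frac{98626680250940650655935673529003}{133249328688767734369864437500}.

Structural cue: t_0 being -\frac{11}{4}, (1)_k (prefactor -11/4) is k! itself.
Adjacent-term ratio: r(k) = -\frac{3}{7} * (k-12) / [(k-\frac{1}{2}) (k+\frac{1}{4}) (k+1)] - rational in k. x = -\frac{3}{7}; t_0 = -\frac{11}{4}; negate the roots.


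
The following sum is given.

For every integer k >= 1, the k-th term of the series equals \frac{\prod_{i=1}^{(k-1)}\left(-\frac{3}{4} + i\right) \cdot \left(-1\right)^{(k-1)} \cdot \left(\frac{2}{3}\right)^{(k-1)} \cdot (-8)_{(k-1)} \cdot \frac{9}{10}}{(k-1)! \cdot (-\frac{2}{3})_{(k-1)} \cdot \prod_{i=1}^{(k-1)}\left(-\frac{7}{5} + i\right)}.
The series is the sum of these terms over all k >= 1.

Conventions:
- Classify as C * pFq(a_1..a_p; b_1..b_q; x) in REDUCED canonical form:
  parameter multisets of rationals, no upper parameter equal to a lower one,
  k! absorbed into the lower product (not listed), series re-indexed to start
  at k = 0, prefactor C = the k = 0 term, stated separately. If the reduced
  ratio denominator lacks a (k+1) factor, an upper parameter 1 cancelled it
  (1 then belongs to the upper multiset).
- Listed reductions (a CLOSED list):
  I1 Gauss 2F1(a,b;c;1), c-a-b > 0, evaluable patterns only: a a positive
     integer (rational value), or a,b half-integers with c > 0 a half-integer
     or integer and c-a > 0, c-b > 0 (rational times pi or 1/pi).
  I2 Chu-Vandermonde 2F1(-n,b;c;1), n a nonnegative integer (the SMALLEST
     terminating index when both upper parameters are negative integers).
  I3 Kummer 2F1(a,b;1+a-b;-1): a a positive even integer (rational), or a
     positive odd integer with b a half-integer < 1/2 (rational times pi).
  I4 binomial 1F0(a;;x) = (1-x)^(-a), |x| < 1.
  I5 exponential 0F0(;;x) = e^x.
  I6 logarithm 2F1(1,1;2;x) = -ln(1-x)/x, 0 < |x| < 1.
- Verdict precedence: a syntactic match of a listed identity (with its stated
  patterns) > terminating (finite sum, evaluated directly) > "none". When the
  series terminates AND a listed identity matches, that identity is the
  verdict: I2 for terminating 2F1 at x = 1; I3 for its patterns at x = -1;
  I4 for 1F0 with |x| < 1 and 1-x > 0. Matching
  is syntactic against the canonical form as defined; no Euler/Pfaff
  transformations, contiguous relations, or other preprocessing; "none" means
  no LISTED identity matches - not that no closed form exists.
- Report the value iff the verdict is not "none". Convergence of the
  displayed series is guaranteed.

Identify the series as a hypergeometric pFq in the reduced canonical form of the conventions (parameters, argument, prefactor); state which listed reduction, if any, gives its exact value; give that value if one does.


Classification (C = \frac{9}{10}): 2F2 with upper {-8, \frac{1}{4}}, lower {-\frac{2}{3}, -\frac{2}{5}}, argument x = -\frac{2}{3}. Verdict: terminating - the sum ends at index 8 because -8 is a negative integer; exact evaluation follows. Hence: \frac{7816070636932959}{36694875176960}.

Structural cue: from the first term \frac{9}{10}: the (-1)^k factor (C = 9/10) folds into the argument's sign.
Ratio: r(k) = -\frac{2}{3} * (k-8) (k+\frac{1}{4}) / [(k-\frac{2}{3}) (k-\frac{2}{5}) (k+1)] - poly over poly, x = -\frac{2}{3} from leading terms; C = \frac{9}{10} at k = 0.


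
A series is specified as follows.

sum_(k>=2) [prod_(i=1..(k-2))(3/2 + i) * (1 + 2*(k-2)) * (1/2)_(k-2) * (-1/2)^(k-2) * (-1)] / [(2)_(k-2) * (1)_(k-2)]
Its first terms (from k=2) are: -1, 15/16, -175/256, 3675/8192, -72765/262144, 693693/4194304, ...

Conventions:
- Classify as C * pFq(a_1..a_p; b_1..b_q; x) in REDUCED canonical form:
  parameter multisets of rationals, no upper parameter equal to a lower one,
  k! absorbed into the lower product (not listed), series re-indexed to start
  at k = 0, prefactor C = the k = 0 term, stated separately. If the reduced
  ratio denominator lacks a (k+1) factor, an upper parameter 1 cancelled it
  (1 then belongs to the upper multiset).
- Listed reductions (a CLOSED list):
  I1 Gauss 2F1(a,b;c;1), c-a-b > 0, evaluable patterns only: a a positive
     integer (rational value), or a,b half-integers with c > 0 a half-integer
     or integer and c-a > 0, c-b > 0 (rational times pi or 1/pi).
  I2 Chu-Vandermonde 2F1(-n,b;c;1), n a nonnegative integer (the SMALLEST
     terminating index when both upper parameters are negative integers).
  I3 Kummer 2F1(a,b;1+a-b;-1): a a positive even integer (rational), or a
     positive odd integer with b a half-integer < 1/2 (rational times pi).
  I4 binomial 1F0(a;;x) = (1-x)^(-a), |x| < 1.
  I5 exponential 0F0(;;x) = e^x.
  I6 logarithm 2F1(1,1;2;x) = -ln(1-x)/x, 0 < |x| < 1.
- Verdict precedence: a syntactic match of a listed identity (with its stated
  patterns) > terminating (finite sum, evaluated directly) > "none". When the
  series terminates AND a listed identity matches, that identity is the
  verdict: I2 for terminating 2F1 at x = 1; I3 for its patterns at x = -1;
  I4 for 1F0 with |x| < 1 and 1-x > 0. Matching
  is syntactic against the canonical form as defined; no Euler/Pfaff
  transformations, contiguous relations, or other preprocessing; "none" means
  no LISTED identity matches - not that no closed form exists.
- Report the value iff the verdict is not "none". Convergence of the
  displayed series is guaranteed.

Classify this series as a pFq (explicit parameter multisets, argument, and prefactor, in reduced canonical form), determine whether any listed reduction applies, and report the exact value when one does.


At argument -1/2: a 2F1 with upper {3/2, 5/2}, lower {2}, scaled by C = -1. Verdict: none. Every listed pattern misses the 2F1 form at -1/2, upper {3/2, 5/2}.

First insight: t_0 = -1 here, and the (2k+1) factor (C = -1) shifts (1/2)_k to (3/2)_k.
Ratio: r(k) = (-1/2) * (k+3/2) (k+5/2) / [(k+2) (k+1)] - poly over poly, x = (-1/2) from leading terms; C = -1 at k = 0.


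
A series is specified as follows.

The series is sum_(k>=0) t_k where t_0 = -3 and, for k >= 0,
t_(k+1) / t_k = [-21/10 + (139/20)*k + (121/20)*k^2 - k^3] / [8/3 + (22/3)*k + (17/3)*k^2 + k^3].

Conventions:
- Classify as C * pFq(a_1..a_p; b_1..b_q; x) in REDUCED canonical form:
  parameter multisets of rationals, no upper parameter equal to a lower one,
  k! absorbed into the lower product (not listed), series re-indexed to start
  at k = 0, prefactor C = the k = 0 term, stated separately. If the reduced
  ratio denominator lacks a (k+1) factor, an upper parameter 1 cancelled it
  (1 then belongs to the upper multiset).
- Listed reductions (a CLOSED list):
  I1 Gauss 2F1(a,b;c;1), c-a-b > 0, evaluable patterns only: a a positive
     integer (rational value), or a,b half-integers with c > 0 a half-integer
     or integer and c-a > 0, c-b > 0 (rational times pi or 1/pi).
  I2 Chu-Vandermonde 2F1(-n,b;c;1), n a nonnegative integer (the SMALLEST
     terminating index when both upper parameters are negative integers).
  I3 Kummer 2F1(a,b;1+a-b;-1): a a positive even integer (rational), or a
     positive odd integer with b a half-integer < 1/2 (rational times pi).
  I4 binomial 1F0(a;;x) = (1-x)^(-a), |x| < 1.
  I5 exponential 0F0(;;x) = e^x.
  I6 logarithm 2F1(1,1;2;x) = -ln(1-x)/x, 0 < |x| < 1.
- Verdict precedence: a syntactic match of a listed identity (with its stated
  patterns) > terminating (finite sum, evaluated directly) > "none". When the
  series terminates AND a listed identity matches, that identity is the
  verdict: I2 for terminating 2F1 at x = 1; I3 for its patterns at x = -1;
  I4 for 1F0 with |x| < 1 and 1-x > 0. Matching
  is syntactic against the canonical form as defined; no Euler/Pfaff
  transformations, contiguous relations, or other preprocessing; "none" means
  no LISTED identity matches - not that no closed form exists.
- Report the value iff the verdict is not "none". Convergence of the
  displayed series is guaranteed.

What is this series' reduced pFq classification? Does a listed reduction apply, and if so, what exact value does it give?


Reduced: x = -1, 3F2, upper = {-7, -1/4, 6/5}, lower = {2/3, 4}, C = -3. Verdict: terminating - no listed pattern fits, but -7 in the upper list cuts the series at k = 7; direct evaluation. Value: 364252334177487/174080000000000.

Key observation: t_0 being -3, roots of the ratio polynomials (C = -3, x = -1) are the negated parameters.
Term ratio: r(k) = (-1) * (k-7) (k-1/4) (k+6/5) / [(k+2/3) (k+4) (k+1)] ; factor over Q: parameters, x = (-1), and C = -3.


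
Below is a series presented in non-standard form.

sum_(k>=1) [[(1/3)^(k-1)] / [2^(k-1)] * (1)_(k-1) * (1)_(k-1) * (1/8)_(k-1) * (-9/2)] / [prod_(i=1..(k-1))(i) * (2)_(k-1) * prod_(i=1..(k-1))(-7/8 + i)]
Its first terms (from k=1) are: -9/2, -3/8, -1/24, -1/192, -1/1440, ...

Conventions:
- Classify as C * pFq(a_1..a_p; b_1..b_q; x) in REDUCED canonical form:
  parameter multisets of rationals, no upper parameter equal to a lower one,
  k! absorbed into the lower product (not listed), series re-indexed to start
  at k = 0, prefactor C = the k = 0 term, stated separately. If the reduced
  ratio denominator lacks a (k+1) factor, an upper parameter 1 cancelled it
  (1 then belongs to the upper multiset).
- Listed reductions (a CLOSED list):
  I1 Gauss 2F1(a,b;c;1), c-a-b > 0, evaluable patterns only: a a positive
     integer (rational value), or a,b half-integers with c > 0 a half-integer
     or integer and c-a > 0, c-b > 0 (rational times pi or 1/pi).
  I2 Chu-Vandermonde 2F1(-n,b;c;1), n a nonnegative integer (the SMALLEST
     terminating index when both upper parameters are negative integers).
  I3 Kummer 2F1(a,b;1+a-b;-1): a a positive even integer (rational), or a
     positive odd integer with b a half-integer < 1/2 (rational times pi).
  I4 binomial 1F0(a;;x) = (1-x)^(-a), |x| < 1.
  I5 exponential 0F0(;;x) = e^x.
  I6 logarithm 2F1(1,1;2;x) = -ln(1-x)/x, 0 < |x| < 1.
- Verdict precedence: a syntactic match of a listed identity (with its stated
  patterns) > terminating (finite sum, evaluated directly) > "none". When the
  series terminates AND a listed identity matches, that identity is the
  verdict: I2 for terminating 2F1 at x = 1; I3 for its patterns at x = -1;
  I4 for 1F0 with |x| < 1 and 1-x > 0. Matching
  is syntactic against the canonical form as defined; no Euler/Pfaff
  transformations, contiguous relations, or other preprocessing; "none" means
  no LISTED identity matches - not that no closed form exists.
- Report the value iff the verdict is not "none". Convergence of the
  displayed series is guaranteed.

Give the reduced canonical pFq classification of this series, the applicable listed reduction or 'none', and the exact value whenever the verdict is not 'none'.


With C = -9/2: the canonical form is 2F1(1, 1; 2; 1/6). Verdict (x = 1/6): the logarithmic series (I6) applies (the logarithm: parameters (1,1;2), x = 1/6). Its exact value is 27 * ln(5/6).

Key observation: from the first term -9/2: the lower running product (prefactor -9/2) is a rising factorial.
Ratio: r(k) = (1/6) * (k+1) (k+1) / [(k+2) (k+1)] - rational; roots negated = parameters, x = (1/6), C = -9/2.


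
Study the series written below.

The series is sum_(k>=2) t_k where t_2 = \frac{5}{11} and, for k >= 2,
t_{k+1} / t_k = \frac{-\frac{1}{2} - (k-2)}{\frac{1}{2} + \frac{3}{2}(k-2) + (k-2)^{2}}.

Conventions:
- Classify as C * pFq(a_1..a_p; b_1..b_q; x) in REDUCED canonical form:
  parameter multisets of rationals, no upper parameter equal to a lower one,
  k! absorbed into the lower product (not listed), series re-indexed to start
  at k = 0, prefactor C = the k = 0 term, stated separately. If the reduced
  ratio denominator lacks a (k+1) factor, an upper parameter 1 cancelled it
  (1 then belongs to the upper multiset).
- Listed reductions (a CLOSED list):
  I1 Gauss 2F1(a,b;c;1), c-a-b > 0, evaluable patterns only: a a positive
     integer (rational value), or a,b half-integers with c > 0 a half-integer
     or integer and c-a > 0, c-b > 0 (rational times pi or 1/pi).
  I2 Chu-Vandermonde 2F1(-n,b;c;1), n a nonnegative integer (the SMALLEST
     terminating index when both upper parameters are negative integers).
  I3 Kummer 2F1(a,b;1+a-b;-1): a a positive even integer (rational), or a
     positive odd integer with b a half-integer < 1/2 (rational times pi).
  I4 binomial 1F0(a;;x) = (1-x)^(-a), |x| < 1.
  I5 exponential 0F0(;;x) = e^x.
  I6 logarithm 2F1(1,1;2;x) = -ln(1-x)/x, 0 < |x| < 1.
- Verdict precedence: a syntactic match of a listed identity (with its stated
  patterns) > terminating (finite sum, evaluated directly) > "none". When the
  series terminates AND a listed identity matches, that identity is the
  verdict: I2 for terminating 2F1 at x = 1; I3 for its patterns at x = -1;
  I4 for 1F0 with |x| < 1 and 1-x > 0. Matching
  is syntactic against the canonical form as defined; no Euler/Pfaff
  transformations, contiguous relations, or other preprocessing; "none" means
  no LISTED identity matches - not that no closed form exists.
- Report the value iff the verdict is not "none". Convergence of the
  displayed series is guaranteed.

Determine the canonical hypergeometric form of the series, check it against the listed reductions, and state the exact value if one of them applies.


Structural cue: x = -1 and roots of the ratio polynomials (C = 5/11) are the negated parameters.
Term ratio: r(k) = -1 * 1 / [(k+1)] - poly over poly, x = -1 from leading terms; C = \frac{5}{11} at k = 0.

Reduced: x = -1, 0F0, upper = {-}, lower = {-}, C = \frac{5}{11}. Verdict at x = -1: the I5 exponential reduction matches (the 0F0 exponential series at x = -1). Its exact value is \frac{5}{11} \cdot e^{-1}.


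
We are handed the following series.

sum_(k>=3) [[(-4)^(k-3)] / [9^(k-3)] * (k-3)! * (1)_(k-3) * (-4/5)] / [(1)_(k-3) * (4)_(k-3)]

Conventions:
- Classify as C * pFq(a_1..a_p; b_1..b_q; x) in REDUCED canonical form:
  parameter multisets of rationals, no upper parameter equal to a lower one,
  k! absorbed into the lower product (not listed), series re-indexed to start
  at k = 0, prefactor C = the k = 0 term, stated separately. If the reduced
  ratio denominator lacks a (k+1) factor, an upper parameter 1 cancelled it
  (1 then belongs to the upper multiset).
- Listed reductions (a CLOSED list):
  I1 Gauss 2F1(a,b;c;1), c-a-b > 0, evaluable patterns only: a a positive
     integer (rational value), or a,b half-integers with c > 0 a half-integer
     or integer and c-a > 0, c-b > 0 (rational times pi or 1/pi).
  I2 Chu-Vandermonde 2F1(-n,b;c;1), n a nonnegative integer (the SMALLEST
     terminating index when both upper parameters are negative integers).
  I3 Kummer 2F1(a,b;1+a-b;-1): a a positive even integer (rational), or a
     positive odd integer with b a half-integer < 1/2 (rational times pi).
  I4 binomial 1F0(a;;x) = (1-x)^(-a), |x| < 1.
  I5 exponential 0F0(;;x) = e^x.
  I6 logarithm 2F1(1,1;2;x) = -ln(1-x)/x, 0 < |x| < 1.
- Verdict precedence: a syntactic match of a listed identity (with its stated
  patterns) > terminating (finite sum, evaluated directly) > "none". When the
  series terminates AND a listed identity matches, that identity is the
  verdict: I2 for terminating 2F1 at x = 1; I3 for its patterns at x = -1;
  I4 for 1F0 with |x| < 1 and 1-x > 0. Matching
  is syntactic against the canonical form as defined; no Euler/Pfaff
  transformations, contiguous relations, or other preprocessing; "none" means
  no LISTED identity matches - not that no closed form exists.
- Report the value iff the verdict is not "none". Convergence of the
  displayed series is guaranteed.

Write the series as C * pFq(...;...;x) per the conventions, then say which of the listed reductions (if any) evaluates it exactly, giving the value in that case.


At argument -4/9: a 2F1 with upper {1, 1}, lower {4}, scaled by C = -4/5. Verdict: none - this 2F1 at x = -4/9 matches no listed pattern, and upper {1, 1} holds no stopper.

First insight: x = (-4/9) and the factorial ratio (C = -4/5, x = -4/9) (k+a-1)!/(a-1)! is a rising factorial (a)_k.
Adjacent-term ratio: r(k) = (-4/9) * (k+1) (k+1) / [(k+4) (k+1)] ; factor over Q: parameters, x = (-4/9), and C = -4/5.


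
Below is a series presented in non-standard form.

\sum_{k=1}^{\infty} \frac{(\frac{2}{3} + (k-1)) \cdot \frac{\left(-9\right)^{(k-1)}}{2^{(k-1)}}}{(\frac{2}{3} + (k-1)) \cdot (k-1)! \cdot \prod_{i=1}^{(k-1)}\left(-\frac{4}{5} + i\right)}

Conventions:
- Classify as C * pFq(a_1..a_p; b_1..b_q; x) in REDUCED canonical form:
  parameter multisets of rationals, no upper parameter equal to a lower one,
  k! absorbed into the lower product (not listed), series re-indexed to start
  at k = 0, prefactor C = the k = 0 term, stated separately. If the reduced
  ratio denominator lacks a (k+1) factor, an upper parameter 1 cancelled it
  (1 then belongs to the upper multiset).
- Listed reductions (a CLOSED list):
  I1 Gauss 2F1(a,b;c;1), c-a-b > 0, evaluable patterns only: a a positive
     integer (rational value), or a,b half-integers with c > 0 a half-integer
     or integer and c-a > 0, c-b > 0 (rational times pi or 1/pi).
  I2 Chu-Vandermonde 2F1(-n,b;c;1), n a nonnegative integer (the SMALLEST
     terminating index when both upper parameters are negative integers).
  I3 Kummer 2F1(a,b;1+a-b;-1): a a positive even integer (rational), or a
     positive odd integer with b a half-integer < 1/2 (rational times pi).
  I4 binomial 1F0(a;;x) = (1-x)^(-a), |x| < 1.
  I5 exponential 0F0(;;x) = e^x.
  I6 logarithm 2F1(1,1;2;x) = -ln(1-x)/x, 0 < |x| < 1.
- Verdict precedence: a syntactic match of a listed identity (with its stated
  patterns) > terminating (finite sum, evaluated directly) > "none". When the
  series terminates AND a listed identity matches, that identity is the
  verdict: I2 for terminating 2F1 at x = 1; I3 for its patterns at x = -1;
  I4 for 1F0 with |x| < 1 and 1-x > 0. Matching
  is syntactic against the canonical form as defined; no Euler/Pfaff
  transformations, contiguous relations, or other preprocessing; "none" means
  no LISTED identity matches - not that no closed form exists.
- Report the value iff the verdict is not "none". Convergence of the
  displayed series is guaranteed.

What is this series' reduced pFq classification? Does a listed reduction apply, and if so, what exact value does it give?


x = -\frac{9}{2} here; the reduced form reads 0F1, upper {-}, lower {\frac{1}{5}}, C = 1. Verdict: none (x = -\frac{9}{2}): each listed identity misses the multisets {-} ; {\frac{1}{5}}.

Structural cue: with t_0 = 1, the two geometric factors (C = 1) combine into one argument.
Step ratio: r(k) = -\frac{9}{2} * 1 / [(k+\frac{1}{5}) (k+1)] - poly over poly, x = -\frac{9}{2} from leading terms; C = 1 at k = 0.


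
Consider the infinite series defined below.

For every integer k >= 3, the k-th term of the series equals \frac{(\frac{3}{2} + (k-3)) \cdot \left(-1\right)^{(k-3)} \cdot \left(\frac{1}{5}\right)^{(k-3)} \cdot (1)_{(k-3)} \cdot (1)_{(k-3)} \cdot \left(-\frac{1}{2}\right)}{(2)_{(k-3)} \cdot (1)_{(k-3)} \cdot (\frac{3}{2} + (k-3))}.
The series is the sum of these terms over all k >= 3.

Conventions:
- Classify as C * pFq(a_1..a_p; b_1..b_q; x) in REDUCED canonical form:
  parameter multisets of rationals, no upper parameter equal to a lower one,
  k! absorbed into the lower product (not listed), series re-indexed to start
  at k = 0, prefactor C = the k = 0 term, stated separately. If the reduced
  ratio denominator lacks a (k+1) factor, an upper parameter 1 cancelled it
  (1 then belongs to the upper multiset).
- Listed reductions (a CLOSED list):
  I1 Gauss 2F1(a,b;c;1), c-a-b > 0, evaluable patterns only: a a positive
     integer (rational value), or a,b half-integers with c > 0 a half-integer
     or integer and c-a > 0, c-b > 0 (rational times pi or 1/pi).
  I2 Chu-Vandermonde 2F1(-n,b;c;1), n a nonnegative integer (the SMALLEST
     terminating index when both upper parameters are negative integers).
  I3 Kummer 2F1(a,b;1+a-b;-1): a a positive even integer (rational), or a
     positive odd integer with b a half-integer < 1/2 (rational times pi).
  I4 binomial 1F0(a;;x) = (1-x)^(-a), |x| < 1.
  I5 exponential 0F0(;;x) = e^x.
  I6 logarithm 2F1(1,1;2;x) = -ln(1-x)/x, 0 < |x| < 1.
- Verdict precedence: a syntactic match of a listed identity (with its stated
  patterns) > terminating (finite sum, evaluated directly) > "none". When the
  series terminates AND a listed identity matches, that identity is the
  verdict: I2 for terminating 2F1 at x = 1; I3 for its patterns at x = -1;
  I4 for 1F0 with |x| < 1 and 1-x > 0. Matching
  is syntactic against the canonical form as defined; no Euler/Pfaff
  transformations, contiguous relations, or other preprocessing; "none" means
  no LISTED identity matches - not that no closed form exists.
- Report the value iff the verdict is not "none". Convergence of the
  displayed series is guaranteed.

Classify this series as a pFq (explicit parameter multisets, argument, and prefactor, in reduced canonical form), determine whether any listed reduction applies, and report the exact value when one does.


Key observation: x = -\frac{1}{5} and striking the common factor k + 3/2 reduces the term (C = -1/2, x = -1/5).
Ratio: r(k) = -\frac{1}{5} * (k+1) (k+1) / [(k+2) (k+1)] ; factor over Q: parameters, x = -\frac{1}{5}, and C = -\frac{1}{2}.

Prefactor -\frac{1}{2}, argument -\frac{1}{5}: 2F1 with upper {1, 1} over lower {2}. Verdict: this is the I6 logarithm reduction (the logarithm: parameters (1,1;2), x = -\frac{1}{5}). Sum: \left(-\frac{5}{2}\right) \cdot \ln\left(\frac{6}{5}\right).


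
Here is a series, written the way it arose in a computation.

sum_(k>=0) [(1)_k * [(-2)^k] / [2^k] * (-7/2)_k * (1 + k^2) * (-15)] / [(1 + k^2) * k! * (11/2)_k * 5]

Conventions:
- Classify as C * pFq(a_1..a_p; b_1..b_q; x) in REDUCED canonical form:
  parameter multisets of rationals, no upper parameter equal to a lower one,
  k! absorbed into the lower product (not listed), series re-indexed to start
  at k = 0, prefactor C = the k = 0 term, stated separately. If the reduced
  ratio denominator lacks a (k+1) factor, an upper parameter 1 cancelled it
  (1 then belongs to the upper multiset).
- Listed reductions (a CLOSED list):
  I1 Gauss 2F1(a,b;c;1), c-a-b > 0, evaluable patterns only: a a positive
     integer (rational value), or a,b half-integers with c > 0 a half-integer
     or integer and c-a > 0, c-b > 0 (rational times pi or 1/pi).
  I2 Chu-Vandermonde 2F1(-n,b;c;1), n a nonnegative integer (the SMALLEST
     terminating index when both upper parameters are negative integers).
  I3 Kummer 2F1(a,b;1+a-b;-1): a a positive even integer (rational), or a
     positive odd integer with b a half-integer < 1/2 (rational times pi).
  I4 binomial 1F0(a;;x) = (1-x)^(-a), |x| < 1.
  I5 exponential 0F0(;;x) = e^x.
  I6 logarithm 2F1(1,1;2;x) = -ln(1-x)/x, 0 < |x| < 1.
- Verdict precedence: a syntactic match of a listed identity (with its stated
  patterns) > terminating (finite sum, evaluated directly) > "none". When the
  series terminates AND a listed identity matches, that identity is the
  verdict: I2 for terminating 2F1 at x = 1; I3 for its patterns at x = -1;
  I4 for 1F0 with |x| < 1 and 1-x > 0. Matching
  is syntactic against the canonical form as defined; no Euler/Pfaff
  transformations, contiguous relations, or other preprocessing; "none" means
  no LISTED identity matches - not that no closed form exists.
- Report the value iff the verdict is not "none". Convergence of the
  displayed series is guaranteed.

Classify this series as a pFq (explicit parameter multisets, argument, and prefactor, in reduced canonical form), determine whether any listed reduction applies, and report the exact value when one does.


x = -1 here; the reduced form reads 2F1, upper {-7/2, 1}, lower {11/2}, C = -3. Verdict at x = -1: the Kummer evaluation I3 matches (x = -1; c = 11/2 equals 1+a-b for upper {-7/2, 1}: listed pattern). Its exact value is (-945/512) * pi.

Structural cue: from the first term -3: the two k-th powers (C = -3) combine into one argument.
Adjacent-term ratio: r(k) = (-1) * (k-7/2) (k+1) / [(k+11/2) (k+1)] ; factor over Q: parameters, x = (-1), and C = -3.


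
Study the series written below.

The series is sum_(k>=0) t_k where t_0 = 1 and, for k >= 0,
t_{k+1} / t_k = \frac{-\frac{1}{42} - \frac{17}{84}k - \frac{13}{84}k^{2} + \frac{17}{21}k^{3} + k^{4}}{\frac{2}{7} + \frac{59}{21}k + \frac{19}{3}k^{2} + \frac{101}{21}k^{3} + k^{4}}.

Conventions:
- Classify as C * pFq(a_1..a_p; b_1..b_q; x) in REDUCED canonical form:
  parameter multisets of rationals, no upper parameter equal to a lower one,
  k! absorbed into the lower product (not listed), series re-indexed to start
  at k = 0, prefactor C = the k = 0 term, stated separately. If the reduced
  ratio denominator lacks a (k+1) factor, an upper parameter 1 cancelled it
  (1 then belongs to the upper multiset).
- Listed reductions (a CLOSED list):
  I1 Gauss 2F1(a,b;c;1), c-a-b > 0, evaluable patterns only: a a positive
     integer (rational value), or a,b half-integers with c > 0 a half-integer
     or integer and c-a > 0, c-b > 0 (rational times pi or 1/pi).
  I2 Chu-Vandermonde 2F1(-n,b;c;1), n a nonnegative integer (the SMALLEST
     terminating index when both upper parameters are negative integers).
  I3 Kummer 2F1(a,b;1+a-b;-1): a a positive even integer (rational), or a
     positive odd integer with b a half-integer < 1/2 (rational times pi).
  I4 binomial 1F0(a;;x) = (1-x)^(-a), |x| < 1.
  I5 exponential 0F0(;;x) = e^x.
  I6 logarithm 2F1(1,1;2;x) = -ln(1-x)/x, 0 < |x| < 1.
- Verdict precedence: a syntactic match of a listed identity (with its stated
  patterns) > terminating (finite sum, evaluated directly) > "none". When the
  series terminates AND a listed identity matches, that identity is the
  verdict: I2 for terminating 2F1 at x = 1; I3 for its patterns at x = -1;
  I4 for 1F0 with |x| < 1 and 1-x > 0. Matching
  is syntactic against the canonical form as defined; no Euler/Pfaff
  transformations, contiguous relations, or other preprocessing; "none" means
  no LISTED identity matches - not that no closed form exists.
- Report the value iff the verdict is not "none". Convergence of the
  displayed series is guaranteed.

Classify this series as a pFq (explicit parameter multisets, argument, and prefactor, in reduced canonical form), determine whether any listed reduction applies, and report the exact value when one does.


This is 1 * 2F1(-\frac{1}{2}, \frac{1}{2}; 3; 1) in reduced canonical form. Verdict: Gauss (I1, half-integer pattern) applies (x = 1; upper {-\frac{1}{2}, \frac{1}{2}} half-integers, c = 3 in the evaluable pattern). Hence: \frac{128}{45} / \pi.

The tell: x = 1 and cancel k + 2/3 from the displayed ratio first; then C = 1, x = 1.
Consecutive-term ratio: r(k) = 1 * (k-\frac{1}{2}) (k+\frac{1}{2}) / [(k+3) (k+1)] - rational; roots negated = parameters, x = 1, C = 1.


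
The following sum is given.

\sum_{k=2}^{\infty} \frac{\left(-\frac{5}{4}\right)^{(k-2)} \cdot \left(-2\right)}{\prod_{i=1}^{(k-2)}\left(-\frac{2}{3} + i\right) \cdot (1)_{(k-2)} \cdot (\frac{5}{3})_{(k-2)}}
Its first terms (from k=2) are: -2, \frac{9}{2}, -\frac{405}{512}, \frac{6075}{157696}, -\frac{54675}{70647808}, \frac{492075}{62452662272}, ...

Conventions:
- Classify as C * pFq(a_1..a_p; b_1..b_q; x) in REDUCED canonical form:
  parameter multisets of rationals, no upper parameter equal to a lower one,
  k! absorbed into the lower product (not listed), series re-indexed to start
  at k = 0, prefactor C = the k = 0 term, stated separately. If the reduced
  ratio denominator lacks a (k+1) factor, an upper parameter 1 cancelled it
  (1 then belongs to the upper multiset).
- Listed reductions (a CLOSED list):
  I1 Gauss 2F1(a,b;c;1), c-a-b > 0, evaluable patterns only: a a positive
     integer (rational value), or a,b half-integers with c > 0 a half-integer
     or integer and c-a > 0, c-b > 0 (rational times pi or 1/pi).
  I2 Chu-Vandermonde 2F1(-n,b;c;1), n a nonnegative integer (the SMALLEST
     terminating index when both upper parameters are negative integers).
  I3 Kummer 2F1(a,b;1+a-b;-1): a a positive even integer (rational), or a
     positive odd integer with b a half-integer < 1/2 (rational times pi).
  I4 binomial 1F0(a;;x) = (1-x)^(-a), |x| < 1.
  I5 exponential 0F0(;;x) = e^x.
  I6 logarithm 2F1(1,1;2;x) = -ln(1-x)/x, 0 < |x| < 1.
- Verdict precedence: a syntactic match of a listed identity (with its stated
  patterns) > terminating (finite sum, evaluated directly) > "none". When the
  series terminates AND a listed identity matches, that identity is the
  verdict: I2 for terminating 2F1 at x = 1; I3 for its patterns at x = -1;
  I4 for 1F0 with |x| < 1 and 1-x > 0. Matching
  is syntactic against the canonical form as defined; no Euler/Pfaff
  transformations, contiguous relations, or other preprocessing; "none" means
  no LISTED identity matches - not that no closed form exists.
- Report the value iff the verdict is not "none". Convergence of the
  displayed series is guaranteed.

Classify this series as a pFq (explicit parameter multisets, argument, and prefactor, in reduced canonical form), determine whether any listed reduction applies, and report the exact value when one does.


This is -2 * 0F2(-; \frac{1}{3}, \frac{5}{3}; -\frac{5}{4}) in reduced canonical form. Verdict: none. No listed pattern accepts 0F2(-; \frac{1}{3}, \frac{5}{3}; -\frac{5}{4}).

The tell: from the first term -2: the lower running product (C = -2, x = -5/4) is a rising factorial.
Adjacent-term ratio: r(k) = -\frac{5}{4} * 1 / [(k+\frac{1}{3}) (k+\frac{5}{3}) (k+1)] - rational in k. x = -\frac{5}{4}; t_0 = -2; negate the roots.


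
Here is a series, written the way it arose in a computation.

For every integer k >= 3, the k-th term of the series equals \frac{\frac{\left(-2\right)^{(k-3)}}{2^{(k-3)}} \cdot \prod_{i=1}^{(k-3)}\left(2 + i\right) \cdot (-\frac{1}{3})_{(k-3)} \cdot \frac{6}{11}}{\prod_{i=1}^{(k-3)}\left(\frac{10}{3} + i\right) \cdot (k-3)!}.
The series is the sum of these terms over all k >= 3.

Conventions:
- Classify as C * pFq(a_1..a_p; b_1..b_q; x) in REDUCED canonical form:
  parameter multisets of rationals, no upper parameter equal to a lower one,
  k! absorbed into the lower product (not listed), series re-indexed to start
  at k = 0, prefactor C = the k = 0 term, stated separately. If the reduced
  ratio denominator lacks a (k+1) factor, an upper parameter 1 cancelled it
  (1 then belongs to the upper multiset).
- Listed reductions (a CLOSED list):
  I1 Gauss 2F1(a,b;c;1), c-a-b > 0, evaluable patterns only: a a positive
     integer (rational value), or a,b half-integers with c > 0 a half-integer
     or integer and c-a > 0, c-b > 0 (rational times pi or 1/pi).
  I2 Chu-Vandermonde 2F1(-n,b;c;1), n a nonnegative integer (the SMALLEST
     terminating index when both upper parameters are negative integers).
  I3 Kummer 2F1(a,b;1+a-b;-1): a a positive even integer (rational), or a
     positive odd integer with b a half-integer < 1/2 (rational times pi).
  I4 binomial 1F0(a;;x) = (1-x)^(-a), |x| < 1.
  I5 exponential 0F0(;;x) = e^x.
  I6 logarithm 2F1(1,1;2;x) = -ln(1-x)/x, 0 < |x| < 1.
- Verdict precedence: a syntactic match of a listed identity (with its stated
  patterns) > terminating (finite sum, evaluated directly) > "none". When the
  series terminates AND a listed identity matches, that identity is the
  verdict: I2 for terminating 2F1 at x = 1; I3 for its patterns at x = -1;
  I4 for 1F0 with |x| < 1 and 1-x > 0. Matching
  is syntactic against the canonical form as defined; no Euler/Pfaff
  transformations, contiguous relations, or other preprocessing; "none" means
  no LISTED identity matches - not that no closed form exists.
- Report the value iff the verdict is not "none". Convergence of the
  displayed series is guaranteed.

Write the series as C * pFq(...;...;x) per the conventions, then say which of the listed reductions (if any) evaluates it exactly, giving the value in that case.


With C = \frac{6}{11}: the canonical form is 2F1(-\frac{1}{3}, 3; \frac{13}{3}; -1). Verdict: none. No listed pattern accepts 2F1(-\frac{1}{3}, 3; \frac{13}{3}; -1).

The tell: x = -1 and the two k-th powers (C = 6/11, x = -1) combine into one argument.
Consecutive-term ratio: r(k) = -1 * (k-\frac{1}{3}) (k+3) / [(k+\frac{13}{3}) (k+1)] - rational; roots negated = parameters, x = -1, C = \frac{6}{11}.


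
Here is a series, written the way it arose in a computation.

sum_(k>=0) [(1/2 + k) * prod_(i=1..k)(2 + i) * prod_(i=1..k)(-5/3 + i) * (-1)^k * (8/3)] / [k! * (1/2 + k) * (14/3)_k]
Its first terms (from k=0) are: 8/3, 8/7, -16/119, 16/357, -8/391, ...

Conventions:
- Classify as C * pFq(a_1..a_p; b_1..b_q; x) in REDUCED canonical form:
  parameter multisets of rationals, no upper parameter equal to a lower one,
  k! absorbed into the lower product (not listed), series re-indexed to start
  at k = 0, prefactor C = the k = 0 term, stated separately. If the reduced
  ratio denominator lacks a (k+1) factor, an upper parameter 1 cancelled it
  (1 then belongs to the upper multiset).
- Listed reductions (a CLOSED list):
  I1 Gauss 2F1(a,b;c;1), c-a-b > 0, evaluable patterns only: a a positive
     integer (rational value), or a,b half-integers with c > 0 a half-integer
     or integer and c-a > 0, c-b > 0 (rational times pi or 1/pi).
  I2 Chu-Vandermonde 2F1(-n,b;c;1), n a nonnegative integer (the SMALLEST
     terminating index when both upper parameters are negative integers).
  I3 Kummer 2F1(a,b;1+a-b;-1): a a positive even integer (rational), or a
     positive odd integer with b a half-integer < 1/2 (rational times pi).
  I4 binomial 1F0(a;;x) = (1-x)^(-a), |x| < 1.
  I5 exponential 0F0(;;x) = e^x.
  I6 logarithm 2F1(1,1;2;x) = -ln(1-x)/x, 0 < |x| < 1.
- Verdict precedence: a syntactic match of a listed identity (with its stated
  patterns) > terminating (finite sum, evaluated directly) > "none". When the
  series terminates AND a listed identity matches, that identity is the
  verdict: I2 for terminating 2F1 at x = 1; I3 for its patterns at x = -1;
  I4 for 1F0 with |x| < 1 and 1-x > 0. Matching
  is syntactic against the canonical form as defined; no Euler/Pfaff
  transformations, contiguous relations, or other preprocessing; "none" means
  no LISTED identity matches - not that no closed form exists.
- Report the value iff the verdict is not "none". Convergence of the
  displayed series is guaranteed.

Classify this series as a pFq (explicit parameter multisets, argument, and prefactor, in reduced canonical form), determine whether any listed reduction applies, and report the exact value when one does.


At argument -1: a 2F1 with upper {-2/3, 3}, lower {14/3}, scaled by C = 8/3. Verdict: none here - no I1-I6 shape fits x = -1 with lower {14/3}.

Key step: t_0 = 8/3 here, and striking the common factor k + 1/2 reduces the term (prefactor 8/3).
Ratio: r(k) = (-1) * (k-2/3) (k+3) / [(k+14/3) (k+1)] ; factor over Q: parameters, x = (-1), and C = 8/3.


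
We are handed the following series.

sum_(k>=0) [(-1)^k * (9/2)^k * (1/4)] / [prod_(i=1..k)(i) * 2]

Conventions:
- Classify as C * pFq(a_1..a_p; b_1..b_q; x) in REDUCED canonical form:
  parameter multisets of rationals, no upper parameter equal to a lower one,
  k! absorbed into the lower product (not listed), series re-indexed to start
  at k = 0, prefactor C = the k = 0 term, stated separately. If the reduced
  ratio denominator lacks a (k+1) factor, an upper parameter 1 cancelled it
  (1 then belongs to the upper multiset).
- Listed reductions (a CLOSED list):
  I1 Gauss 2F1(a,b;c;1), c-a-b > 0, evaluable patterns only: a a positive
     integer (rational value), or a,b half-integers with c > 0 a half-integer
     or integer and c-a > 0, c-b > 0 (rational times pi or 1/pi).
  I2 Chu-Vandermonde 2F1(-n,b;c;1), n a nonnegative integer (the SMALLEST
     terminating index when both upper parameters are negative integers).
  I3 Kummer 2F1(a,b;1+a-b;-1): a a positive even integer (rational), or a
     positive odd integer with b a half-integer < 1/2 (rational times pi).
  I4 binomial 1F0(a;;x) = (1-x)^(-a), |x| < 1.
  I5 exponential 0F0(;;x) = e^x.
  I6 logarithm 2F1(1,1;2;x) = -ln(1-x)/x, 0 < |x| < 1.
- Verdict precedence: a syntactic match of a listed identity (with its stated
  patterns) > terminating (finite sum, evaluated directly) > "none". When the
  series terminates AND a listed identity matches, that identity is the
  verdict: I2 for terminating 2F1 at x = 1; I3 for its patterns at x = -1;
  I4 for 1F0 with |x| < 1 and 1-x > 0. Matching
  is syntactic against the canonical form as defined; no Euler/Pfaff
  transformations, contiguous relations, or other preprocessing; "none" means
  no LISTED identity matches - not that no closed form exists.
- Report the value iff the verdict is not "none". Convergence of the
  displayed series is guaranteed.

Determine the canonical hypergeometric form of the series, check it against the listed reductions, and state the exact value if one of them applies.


Structural cue: with t_0 = 1/8, the constant factors (C = 1/8) combine into one prefactor.
Adjacent-term ratio: r(k) = (-9/2) * 1 / [(k+1)] - rational; roots negated = parameters, x = (-9/2), C = 1/8.

Classification (C = 1/8): 0F0 with upper {-}, lower {-}, argument x = -9/2. Verdict: exponential (I5) fires (the 0F0 exponential series at x = -9/2). Exact value: (1/8) * e^(-9/2).
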